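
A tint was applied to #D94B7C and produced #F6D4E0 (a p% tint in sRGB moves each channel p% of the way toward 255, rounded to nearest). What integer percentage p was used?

76%

#D94B7C is rgb(217, 75, 124); #F6D4E0 is rgb(246, 212, 224).
On the G channel (widest range): 212 ≈ 75 + (p/100)(255 − 75), so p ≈ 100×(212 − 75)/(255 − 75) = 13700/180 = 76.11.
p = 76 reproduces all three channels after rounding.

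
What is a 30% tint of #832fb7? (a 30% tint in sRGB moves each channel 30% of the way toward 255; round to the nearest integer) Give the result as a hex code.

#832fb7 is rgb(131, 47, 183).
Per channel, c → c + 0.3(255 − c):
  R: 131 + 0.3×(255−131) = 131 + 37.2 = 168.2 → 168
  G: 47 + 0.3×(255−47) = 47 + 62.4 = 109.4 → 109
  B: 183 + 0.3×(255−183) = 183 + 21.6 = 204.6 → 205
rgb(168, 109, 205) = #a86dcd.

#a86dcd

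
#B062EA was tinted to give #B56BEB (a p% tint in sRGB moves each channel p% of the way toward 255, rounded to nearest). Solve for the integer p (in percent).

#B062EA is rgb(176, 98, 234); #B56BEB is rgb(181, 107, 235).
On the G channel (widest range): 107 ≈ 98 + (p/100)(255 − 98), so p ≈ 100×(107 − 98)/(255 − 98) = 900/157 = 5.73.
p = 6 reproduces all three channels after rounding.

6%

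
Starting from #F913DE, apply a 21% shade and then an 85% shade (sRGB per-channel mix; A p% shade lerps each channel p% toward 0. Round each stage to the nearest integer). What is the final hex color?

#1E021A

#F913DE is rgb(249, 19, 222).
Lerp each channel 21% toward 0:
  R: 249 − 52.29 = 196.71 → 197
  G: 19 − 3.99 = 15.01 → 15
  B: 222 − 46.62 = 175.38 → 175
After the shade: rgb(197, 15, 175) = #C50FAF.
An 85% shade moves each channel 85% toward 0:
  R: 197 + 0.85×(0−197) = 197 − 167.45 = 29.55 → 30
  G: 15 + 0.85×(0−15) = 15 − 12.75 = 2.25 → 2
  B: 175 + 0.85×(0−175) = 175 − 148.75 = 26.25 → 26
rgb(30, 2, 26) = #1E021A.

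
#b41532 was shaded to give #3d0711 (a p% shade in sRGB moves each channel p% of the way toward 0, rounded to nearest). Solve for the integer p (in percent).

#b41532 is rgb(180, 21, 50); #3d0711 is rgb(61, 7, 17).
On the R channel (widest range): 61 ≈ 180 + (p/100)(0 − 180), so p ≈ 100×(61 − 180)/(0 − 180) = -11900/-180 = 66.11.
p = 66 reproduces all three channels after rounding.

66%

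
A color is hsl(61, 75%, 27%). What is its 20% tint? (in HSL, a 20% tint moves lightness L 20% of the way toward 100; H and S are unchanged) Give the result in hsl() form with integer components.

hsl(61, 75%, 42%)

L moves 20% from 27 toward 100: 27 + 14.6 = 41.6 → 42.
H and S are unchanged.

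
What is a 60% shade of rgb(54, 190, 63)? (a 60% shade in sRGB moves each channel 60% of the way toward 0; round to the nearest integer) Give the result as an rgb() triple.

A 60% shade moves each channel 60% toward 0:
  R: 54 − 32.4 = 21.6 → 22
  G: 190 − 114 = 76 → 76
  B: 63 + 0.6×(0−63) = 63 − 37.8 = 25.2 → 25

rgb(22, 76, 25)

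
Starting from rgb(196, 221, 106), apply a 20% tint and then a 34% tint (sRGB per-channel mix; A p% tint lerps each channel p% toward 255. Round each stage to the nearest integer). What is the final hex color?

#E0EDB0

Lerp each channel 20% toward 255:
  R: 196 + 11.8 = 207.8 → 208
  G: 221 + 0.2×(255−221) = 221 + 6.8 = 227.8 → 228
  B: 106 + 0.2×(255−106) = 106 + 29.8 = 135.8 → 136
After the tint: rgb(208, 228, 136) = #D0E488.
Per channel, c → c + 0.34(255 − c):
  R: 208 + 15.98 = 223.98 → 224
  G: 228 + 0.34×(255−228) = 228 + 9.18 = 237.18 → 237
  B: 136 + 40.46 = 176.46 → 176
rgb(224, 237, 176) = #E0EDB0.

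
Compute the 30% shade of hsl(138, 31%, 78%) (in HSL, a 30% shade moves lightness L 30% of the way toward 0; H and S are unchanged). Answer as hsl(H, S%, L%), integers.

L moves 30% from 78 toward 0: 78 − 23.4 = 54.6 → 55.
H and S are unchanged.

hsl(138, 31%, 55%)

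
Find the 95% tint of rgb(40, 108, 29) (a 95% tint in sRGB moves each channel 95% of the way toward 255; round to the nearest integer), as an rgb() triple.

rgb(244, 248, 244)

Per channel, c → c + 0.95(255 − c):
  R: 40 + 204.25 = 244.25 → 244
  G: 108 + 0.95×(255−108) = 108 + 139.65 = 247.65 → 248
  B: 29 + 0.95×(255−29) = 29 + 214.7 = 243.7 → 244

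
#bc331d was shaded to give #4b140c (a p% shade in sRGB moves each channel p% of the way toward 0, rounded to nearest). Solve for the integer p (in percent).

#bc331d is rgb(188, 51, 29); #4b140c is rgb(75, 20, 12).
On the R channel (widest range): 75 ≈ 188 + (p/100)(0 − 188), so p ≈ 100×(75 − 188)/(0 − 188) = -11300/-188 = 60.11.
p = 60 reproduces all three channels after rounding.

60%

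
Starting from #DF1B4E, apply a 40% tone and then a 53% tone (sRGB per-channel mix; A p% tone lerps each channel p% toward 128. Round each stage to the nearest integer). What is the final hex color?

#9B6372

#DF1B4E is rgb(223, 27, 78).
A 40% tone moves each channel 40% toward 128:
  R: 223 + 0.4×(128−223) = 223 − 38 = 185 → 185
  G: 27 + 0.4×(128−27) = 27 + 40.4 = 67.4 → 67
  B: 78 + 20 = 98 → 98
After the tone: rgb(185, 67, 98) = #B94362.
A 53% tone moves each channel 53% toward 128:
  R: 185 + 0.53×(128−185) = 185 − 30.21 = 154.79 → 155
  G: 67 + 32.33 = 99.33 → 99
  B: 98 + 15.9 = 113.9 → 114
rgb(155, 99, 114) = #9B6372.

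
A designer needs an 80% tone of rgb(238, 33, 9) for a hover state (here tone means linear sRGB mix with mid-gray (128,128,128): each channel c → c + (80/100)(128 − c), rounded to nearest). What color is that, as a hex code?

#966D68

Per channel, c → c + 0.8(128 − c):
  R: 238 + 0.8×(128−238) = 238 − 88 = 150 → 150
  G: 33 + 0.8×(128−33) = 33 + 76 = 109 → 109
  B: 9 + 0.8×(128−9) = 9 + 95.2 = 104.2 → 104
rgb(150, 109, 104) = #966D68.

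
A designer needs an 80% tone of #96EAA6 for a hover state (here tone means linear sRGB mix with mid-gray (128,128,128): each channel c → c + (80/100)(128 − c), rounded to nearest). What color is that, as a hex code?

#96EAA6 is rgb(150, 234, 166).
An 80% tone moves each channel 80% toward 128:
  R: 150 + 0.8×(128−150) = 150 − 17.6 = 132.4 → 132
  G: 234 + 0.8×(128−234) = 234 − 84.8 = 149.2 → 149
  B: 166 + 0.8×(128−166) = 166 − 30.4 = 135.6 → 136
rgb(132, 149, 136) = #849588.

#849588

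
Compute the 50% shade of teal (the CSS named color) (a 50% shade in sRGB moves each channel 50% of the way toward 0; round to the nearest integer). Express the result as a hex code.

#004040

CSS teal is rgb(0, 128, 128).
A 50% shade moves each channel 50% toward 0:
  R: 0 + 0 = 0 → 0
  G: 128 + 0.5×(0−128) = 128 − 64 = 64 → 64
  B: 128 − 64 = 64 → 64
rgb(0, 64, 64) = #004040.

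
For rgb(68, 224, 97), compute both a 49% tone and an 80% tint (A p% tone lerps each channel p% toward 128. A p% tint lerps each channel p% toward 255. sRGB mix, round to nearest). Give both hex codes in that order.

#61B170, #DAF9DF

49% tone:
  R: 68 + 0.49×(128−68) = 68 + 29.4 = 97.4 → 97
  G: 224 − 47.04 = 176.96 → 177
  B: 97 + 15.19 = 112.19 → 112
  → #61B170
80% tint:
  R: 68 + 149.6 = 217.6 → 218
  G: 224 + 0.8×(255−224) = 224 + 24.8 = 248.8 → 249
  B: 97 + 0.8×(255−97) = 97 + 126.4 = 223.4 → 223
  → #DAF9DF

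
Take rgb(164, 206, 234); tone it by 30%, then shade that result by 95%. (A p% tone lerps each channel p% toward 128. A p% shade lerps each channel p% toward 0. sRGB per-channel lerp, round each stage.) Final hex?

#08090A

Per channel, c → c + 0.3(128 − c):
  R: 164 − 10.8 = 153.2 → 153
  G: 206 + 0.3×(128−206) = 206 − 23.4 = 182.6 → 183
  B: 234 + 0.3×(128−234) = 234 − 31.8 = 202.2 → 202
After the tone: rgb(153, 183, 202) = #99B7CA.
Per channel, c → c + 0.95(0 − c):
  R: 153 − 145.35 = 7.65 → 8
  G: 183 − 173.85 = 9.15 → 9
  B: 202 + 0.95×(0−202) = 202 − 191.9 = 10.1 → 10
rgb(8, 9, 10) = #08090A.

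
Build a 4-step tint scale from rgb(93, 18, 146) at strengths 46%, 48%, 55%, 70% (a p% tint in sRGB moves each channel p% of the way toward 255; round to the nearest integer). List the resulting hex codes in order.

#A87FC4, #AB84C6, #B694CE, #CEB8DE

46%: (93 + 74.52 = 167.52→168, 18 + 109.02 = 127.02→127, 146 + 50.14 = 196.14→196) → #A87FC4
48%: (93 + 77.76 = 170.76→171, 18 + 113.76 = 131.76→132, 146 + 52.32 = 198.32→198) → #AB84C6
55%: (93 + 89.1 = 182.1→182, 18 + 130.35 = 148.35→148, 146 + 59.95 = 205.95→206) → #B694CE
70%: (93 + 113.4 = 206.4→206, 18 + 165.9 = 183.9→184, 146 + 76.3 = 222.3→222) → #CEB8DE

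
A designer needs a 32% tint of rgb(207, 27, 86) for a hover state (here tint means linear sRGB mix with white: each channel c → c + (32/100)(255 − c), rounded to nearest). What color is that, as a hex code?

Per channel, c → c + 0.32(255 − c):
  R: 207 + 0.32×(255−207) = 207 + 15.36 = 222.36 → 222
  G: 27 + 0.32×(255−27) = 27 + 72.96 = 99.96 → 100
  B: 86 + 54.08 = 140.08 → 140
rgb(222, 100, 140) = #DE648C.

#DE648C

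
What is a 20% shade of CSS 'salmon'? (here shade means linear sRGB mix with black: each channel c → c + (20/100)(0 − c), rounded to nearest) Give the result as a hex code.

#c8665b

CSS salmon is rgb(250, 128, 114).
Per channel, c → c + 0.2(0 − c):
  R: 250 + 0.2×(0−250) = 250 − 50 = 200 → 200
  G: 128 + 0.2×(0−128) = 128 − 25.6 = 102.4 → 102
  B: 114 + 0.2×(0−114) = 114 − 22.8 = 91.2 → 91
rgb(200, 102, 91) = #c8665b.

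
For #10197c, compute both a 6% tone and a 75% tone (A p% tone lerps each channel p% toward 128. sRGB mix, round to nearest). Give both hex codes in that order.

#10197c is rgb(16, 25, 124).
6% tone:
  R: 16 + 0.06×(128−16) = 16 + 6.72 = 22.72 → 23
  G: 25 + 0.06×(128−25) = 25 + 6.18 = 31.18 → 31
  B: 124 + 0.06×(128−124) = 124 + 0.24 = 124.24 → 124
  → #171f7c
75% tone:
  R: 16 + 0.75×(128−16) = 16 + 84 = 100 → 100
  G: 25 + 0.75×(128−25) = 25 + 77.25 = 102.25 → 102
  B: 124 + 0.75×(128−124) = 124 + 3 = 127 → 127
  → #64667f

#171f7c, #64667f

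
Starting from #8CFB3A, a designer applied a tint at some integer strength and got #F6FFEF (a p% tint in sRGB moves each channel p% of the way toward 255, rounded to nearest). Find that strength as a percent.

#8CFB3A is rgb(140, 251, 58); #F6FFEF is rgb(246, 255, 239).
On the B channel (widest range): 239 ≈ 58 + (p/100)(255 − 58), so p ≈ 100×(239 − 58)/(255 − 58) = 18100/197 = 91.88.
p = 92 reproduces all three channels after rounding.

92%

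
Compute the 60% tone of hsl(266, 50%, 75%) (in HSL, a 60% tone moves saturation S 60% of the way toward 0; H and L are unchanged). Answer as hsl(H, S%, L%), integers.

S moves 60% from 50 toward 0: 50 − 30 = 20 → 20.
H and L are unchanged.

hsl(266, 20%, 75%)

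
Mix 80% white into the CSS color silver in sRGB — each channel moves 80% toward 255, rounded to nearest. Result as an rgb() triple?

rgb(242, 242, 242)

CSS silver is rgb(192, 192, 192).
Lerp each channel 80% toward 255:
  R: 192 + 50.4 = 242.4 → 242
  G: 192 + 0.8×(255−192) = 192 + 50.4 = 242.4 → 242
  B: 192 + 0.8×(255−192) = 192 + 50.4 = 242.4 → 242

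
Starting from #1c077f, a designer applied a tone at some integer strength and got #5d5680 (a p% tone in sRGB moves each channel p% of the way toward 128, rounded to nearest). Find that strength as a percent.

65%

#1c077f is rgb(28, 7, 127); #5d5680 is rgb(93, 86, 128).
On the G channel (widest range): 86 ≈ 7 + (p/100)(128 − 7), so p ≈ 100×(86 − 7)/(128 − 7) = 7900/121 = 65.29.
p = 65 reproduces all three channels after rounding.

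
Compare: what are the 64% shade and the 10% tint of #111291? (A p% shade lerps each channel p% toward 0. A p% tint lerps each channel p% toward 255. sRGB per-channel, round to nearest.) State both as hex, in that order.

#060634, #292A9C

#111291 is rgb(17, 18, 145).
64% shade:
  R: 17 − 10.88 = 6.12 → 6
  G: 18 − 11.52 = 6.48 → 6
  B: 145 + 0.64×(0−145) = 145 − 92.8 = 52.2 → 52
  → #060634
10% tint:
  R: 17 + 23.8 = 40.8 → 41
  G: 18 + 23.7 = 41.7 → 42
  B: 145 + 0.1×(255−145) = 145 + 11 = 156 → 156
  → #292A9C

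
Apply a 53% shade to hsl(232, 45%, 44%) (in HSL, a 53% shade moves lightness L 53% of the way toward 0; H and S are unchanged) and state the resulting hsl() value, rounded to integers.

hsl(232, 45%, 21%)

L moves 53% from 44 toward 0: 44 − 23.32 = 20.68 → 21.
H and S are unchanged.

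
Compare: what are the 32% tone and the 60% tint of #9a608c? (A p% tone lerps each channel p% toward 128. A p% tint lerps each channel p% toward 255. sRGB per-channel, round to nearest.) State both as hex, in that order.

#9a608c is rgb(154, 96, 140).
32% tone:
  R: 154 + 0.32×(128−154) = 154 − 8.32 = 145.68 → 146
  G: 96 + 0.32×(128−96) = 96 + 10.24 = 106.24 → 106
  B: 140 + 0.32×(128−140) = 140 − 3.84 = 136.16 → 136
  → #926a88
60% tint:
  R: 154 + 0.6×(255−154) = 154 + 60.6 = 214.6 → 215
  G: 96 + 0.6×(255−96) = 96 + 95.4 = 191.4 → 191
  B: 140 + 0.6×(255−140) = 140 + 69 = 209 → 209
  → #d7bfd1

#926a88, #d7bfd1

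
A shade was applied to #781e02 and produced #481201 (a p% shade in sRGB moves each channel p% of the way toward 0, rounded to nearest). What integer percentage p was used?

#781e02 is rgb(120, 30, 2); #481201 is rgb(72, 18, 1).
On the R channel (widest range): 72 ≈ 120 + (p/100)(0 − 120), so p ≈ 100×(72 − 120)/(0 − 120) = -4800/-120 = 40.00.
p = 40 reproduces all three channels after rounding.

40%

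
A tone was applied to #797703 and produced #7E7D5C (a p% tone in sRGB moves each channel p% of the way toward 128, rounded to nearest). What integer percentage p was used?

71%

#797703 is rgb(121, 119, 3); #7E7D5C is rgb(126, 125, 92).
On the B channel (widest range): 92 ≈ 3 + (p/100)(128 − 3), so p ≈ 100×(92 − 3)/(128 − 3) = 8900/125 = 71.20.
p = 71 reproduces all three channels after rounding.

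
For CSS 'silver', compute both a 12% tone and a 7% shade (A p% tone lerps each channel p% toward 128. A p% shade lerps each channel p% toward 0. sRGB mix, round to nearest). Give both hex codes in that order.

#b8b8b8, #b3b3b3

CSS silver is rgb(192, 192, 192).
12% tone:
  R: 192 + 0.12×(128−192) = 192 − 7.68 = 184.32 → 184
  G: 192 − 7.68 = 184.32 → 184
  B: 192 + 0.12×(128−192) = 192 − 7.68 = 184.32 → 184
  → #b8b8b8
7% shade:
  R: 192 + 0.07×(0−192) = 192 − 13.44 = 178.56 → 179
  G: 192 + 0.07×(0−192) = 192 − 13.44 = 178.56 → 179
  B: 192 − 13.44 = 178.56 → 179
  → #b3b3b3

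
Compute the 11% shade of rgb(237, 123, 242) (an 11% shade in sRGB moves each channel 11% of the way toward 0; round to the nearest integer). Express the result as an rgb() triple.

rgb(211, 109, 215)

Per channel, c → c + 0.11(0 − c):
  R: 237 − 26.07 = 210.93 → 211
  G: 123 − 13.53 = 109.47 → 109
  B: 242 − 26.62 = 215.38 → 215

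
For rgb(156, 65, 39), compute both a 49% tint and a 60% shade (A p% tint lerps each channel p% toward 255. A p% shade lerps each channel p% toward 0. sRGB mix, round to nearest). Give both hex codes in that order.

49% tint:
  R: 156 + 48.51 = 204.51 → 205
  G: 65 + 93.1 = 158.1 → 158
  B: 39 + 105.84 = 144.84 → 145
  → #cd9e91
60% shade:
  R: 156 + 0.6×(0−156) = 156 − 93.6 = 62.4 → 62
  G: 65 − 39 = 26 → 26
  B: 39 + 0.6×(0−39) = 39 − 23.4 = 15.6 → 16
  → #3e1a10

#cd9e91, #3e1a10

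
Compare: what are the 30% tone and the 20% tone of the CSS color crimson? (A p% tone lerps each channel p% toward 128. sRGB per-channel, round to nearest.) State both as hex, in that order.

CSS crimson is rgb(220, 20, 60).
30% tone:
  R: 220 + 0.3×(128−220) = 220 − 27.6 = 192.4 → 192
  G: 20 + 32.4 = 52.4 → 52
  B: 60 + 20.4 = 80.4 → 80
  → #c03450
20% tone:
  R: 220 − 18.4 = 201.6 → 202
  G: 20 + 21.6 = 41.6 → 42
  B: 60 + 0.2×(128−60) = 60 + 13.6 = 73.6 → 74
  → #ca2a4a

#c03450, #ca2a4a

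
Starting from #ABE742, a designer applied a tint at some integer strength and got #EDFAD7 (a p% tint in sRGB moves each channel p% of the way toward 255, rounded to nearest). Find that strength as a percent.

#ABE742 is rgb(171, 231, 66); #EDFAD7 is rgb(237, 250, 215).
On the B channel (widest range): 215 ≈ 66 + (p/100)(255 − 66), so p ≈ 100×(215 − 66)/(255 − 66) = 14900/189 = 78.84.
p = 79 reproduces all three channels after rounding.

79%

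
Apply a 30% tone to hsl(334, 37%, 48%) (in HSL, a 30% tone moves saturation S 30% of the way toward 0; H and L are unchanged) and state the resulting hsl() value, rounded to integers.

hsl(334, 26%, 48%)

S moves 30% from 37 toward 0: 37 − 11.1 = 25.9 → 26.
H and L are unchanged.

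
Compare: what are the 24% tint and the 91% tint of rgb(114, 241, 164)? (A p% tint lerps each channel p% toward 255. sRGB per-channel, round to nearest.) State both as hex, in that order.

#94F4BA, #F2FEF7

24% tint:
  R: 114 + 33.84 = 147.84 → 148
  G: 241 + 0.24×(255−241) = 241 + 3.36 = 244.36 → 244
  B: 164 + 0.24×(255−164) = 164 + 21.84 = 185.84 → 186
  → #94F4BA
91% tint:
  R: 114 + 0.91×(255−114) = 114 + 128.31 = 242.31 → 242
  G: 241 + 0.91×(255−241) = 241 + 12.74 = 253.74 → 254
  B: 164 + 0.91×(255−164) = 164 + 82.81 = 246.81 → 247
  → #F2FEF7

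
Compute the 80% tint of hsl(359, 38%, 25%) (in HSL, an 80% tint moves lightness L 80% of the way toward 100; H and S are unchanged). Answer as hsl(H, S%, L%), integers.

hsl(359, 38%, 85%)

L moves 80% from 25 toward 100: 25 + 60 = 85 → 85.
H and S are unchanged.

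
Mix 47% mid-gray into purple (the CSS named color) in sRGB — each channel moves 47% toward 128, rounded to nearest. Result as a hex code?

CSS purple is rgb(128, 0, 128).
A 47% tone moves each channel 47% toward 128:
  R: 128 + 0.47×(128−128) = 128 + 0 = 128 → 128
  G: 0 + 60.16 = 60.16 → 60
  B: 128 + 0 = 128 → 128
rgb(128, 60, 128) = #803C80.

#803C80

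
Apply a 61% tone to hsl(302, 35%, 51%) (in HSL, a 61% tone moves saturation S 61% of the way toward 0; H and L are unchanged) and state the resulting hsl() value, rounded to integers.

hsl(302, 14%, 51%)

S moves 61% from 35 toward 0: 35 − 21.35 = 13.65 → 14.
H and L are unchanged.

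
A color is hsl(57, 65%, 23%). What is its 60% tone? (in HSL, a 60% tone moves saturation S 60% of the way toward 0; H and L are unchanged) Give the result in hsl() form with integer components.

S moves 60% from 65 toward 0: 65 − 39 = 26 → 26.
H and L are unchanged.

hsl(57, 26%, 23%)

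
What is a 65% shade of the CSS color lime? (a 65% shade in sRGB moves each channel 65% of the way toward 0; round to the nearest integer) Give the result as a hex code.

#005900

CSS lime is rgb(0, 255, 0).
Lerp each channel 65% toward 0:
  R: 0 + 0.65×(0−0) = 0 + 0 = 0 → 0
  G: 255 + 0.65×(0−255) = 255 − 165.75 = 89.25 → 89
  B: 0 + 0.65×(0−0) = 0 + 0 = 0 → 0
rgb(0, 89, 0) = #005900.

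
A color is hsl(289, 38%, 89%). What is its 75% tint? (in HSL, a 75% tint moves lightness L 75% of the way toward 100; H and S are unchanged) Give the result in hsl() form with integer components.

hsl(289, 38%, 97%)

L moves 75% from 89 toward 100: 89 + 8.25 = 97.25 → 97.
H and S are unchanged.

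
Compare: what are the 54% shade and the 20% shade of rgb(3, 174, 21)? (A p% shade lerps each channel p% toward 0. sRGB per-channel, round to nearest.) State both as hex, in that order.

#01500A, #028B11

54% shade:
  R: 3 − 1.62 = 1.38 → 1
  G: 174 + 0.54×(0−174) = 174 − 93.96 = 80.04 → 80
  B: 21 + 0.54×(0−21) = 21 − 11.34 = 9.66 → 10
  → #01500A
20% shade:
  R: 3 + 0.2×(0−3) = 3 − 0.6 = 2.4 → 2
  G: 174 + 0.2×(0−174) = 174 − 34.8 = 139.2 → 139
  B: 21 + 0.2×(0−21) = 21 − 4.2 = 16.8 → 17
  → #028B11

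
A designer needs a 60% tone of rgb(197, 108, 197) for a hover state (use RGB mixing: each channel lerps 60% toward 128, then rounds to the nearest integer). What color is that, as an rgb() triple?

rgb(156, 120, 156)

Lerp each channel 60% toward 128:
  R: 197 − 41.4 = 155.6 → 156
  G: 108 + 0.6×(128−108) = 108 + 12 = 120 → 120
  B: 197 + 0.6×(128−197) = 197 − 41.4 = 155.6 → 156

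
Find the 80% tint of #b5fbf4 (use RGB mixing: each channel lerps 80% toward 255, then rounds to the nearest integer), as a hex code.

#f0fefd

#b5fbf4 is rgb(181, 251, 244).
Per channel, c → c + 0.8(255 − c):
  R: 181 + 0.8×(255−181) = 181 + 59.2 = 240.2 → 240
  G: 251 + 0.8×(255−251) = 251 + 3.2 = 254.2 → 254
  B: 244 + 0.8×(255−244) = 244 + 8.8 = 252.8 → 253
rgb(240, 254, 253) = #f0fefd.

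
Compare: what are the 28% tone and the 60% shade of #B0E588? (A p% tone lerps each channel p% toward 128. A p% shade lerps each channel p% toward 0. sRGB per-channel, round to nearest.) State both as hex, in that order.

#A3C986, #465C36

#B0E588 is rgb(176, 229, 136).
28% tone:
  R: 176 + 0.28×(128−176) = 176 − 13.44 = 162.56 → 163
  G: 229 + 0.28×(128−229) = 229 − 28.28 = 200.72 → 201
  B: 136 + 0.28×(128−136) = 136 − 2.24 = 133.76 → 134
  → #A3C986
60% shade:
  R: 176 + 0.6×(0−176) = 176 − 105.6 = 70.4 → 70
  G: 229 + 0.6×(0−229) = 229 − 137.4 = 91.6 → 92
  B: 136 − 81.6 = 54.4 → 54
  → #465C36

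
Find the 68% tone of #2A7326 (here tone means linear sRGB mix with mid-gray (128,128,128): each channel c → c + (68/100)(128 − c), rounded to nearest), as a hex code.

#2A7326 is rgb(42, 115, 38).
A 68% tone moves each channel 68% toward 128:
  R: 42 + 0.68×(128−42) = 42 + 58.48 = 100.48 → 100
  G: 115 + 8.84 = 123.84 → 124
  B: 38 + 0.68×(128−38) = 38 + 61.2 = 99.2 → 99
rgb(100, 124, 99) = #647C63.

#647C63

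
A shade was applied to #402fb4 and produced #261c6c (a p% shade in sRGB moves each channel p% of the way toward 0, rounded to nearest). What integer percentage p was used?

#402fb4 is rgb(64, 47, 180); #261c6c is rgb(38, 28, 108).
On the B channel (widest range): 108 ≈ 180 + (p/100)(0 − 180), so p ≈ 100×(108 − 180)/(0 − 180) = -7200/-180 = 40.00.
p = 40 reproduces all three channels after rounding.

40%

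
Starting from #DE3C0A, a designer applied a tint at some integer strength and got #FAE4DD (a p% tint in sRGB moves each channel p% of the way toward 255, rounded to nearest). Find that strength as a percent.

#DE3C0A is rgb(222, 60, 10); #FAE4DD is rgb(250, 228, 221).
On the B channel (widest range): 221 ≈ 10 + (p/100)(255 − 10), so p ≈ 100×(221 − 10)/(255 − 10) = 21100/245 = 86.12.
p = 86 reproduces all three channels after rounding.

86%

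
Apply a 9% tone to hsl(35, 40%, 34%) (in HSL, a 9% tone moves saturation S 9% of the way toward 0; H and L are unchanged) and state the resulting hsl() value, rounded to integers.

hsl(35, 36%, 34%)

S moves 9% from 40 toward 0: 40 − 3.6 = 36.4 → 36.
H and L are unchanged.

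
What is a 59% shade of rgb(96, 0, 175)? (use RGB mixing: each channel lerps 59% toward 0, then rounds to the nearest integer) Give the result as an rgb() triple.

rgb(39, 0, 72)

Lerp each channel 59% toward 0:
  R: 96 + 0.59×(0−96) = 96 − 56.64 = 39.36 → 39
  G: 0 + 0.59×(0−0) = 0 + 0 = 0 → 0
  B: 175 + 0.59×(0−175) = 175 − 103.25 = 71.75 → 72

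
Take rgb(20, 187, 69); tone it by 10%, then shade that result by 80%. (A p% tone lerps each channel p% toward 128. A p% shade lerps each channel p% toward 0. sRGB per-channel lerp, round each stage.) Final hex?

Lerp each channel 10% toward 128:
  R: 20 + 10.8 = 30.8 → 31
  G: 187 + 0.1×(128−187) = 187 − 5.9 = 181.1 → 181
  B: 69 + 5.9 = 74.9 → 75
After the tone: rgb(31, 181, 75) = #1FB54B.
An 80% shade moves each channel 80% toward 0:
  R: 31 − 24.8 = 6.2 → 6
  G: 181 + 0.8×(0−181) = 181 − 144.8 = 36.2 → 36
  B: 75 + 0.8×(0−75) = 75 − 60 = 15 → 15
rgb(6, 36, 15) = #06240F.

#06240F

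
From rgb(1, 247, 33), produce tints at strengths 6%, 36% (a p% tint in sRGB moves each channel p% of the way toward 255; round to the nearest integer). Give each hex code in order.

#10F72E, #5CFA71

6%: (1 + 15.24 = 16.24→16, 247→247, 33 + 13.32 = 46.32→46) → #10F72E
36%: (1 + 91.44 = 92.44→92, 247 + 2.88 = 249.88→250, 33 + 79.92 = 112.92→113) → #5CFA71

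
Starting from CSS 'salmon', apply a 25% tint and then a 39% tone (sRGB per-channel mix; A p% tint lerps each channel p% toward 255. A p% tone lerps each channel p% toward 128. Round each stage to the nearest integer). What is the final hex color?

#CB948D

CSS salmon is rgb(250, 128, 114).
A 25% tint moves each channel 25% toward 255:
  R: 250 + 1.25 = 251.25 → 251
  G: 128 + 31.75 = 159.75 → 160
  B: 114 + 35.25 = 149.25 → 149
After the tint: rgb(251, 160, 149) = #FBA095.
Per channel, c → c + 0.39(128 − c):
  R: 251 − 47.97 = 203.03 → 203
  G: 160 − 12.48 = 147.52 → 148
  B: 149 + 0.39×(128−149) = 149 − 8.19 = 140.81 → 141
rgb(203, 148, 141) = #CB948D.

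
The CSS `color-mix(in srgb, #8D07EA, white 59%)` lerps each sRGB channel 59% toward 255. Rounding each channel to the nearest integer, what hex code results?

#D099F6

#8D07EA is rgb(141, 7, 234).
A 59% tint moves each channel 59% toward 255:
  R: 141 + 0.59×(255−141) = 141 + 67.26 = 208.26 → 208
  G: 7 + 0.59×(255−7) = 7 + 146.32 = 153.32 → 153
  B: 234 + 12.39 = 246.39 → 246
rgb(208, 153, 246) = #D099F6.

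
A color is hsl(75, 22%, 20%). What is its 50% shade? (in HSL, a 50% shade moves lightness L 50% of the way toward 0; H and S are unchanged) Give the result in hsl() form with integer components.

L moves 50% from 20 toward 0: 20 − 10 = 10 → 10.
H and S are unchanged.

hsl(75, 22%, 10%)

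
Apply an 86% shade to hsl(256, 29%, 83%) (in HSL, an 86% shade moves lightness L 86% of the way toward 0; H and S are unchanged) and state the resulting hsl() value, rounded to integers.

hsl(256, 29%, 12%)

L moves 86% from 83 toward 0: 83 − 71.38 = 11.62 → 12.
H and S are unchanged.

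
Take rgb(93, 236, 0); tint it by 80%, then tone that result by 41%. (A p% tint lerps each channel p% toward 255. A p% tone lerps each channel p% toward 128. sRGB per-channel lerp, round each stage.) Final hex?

Per channel, c → c + 0.8(255 − c):
  R: 93 + 0.8×(255−93) = 93 + 129.6 = 222.6 → 223
  G: 236 + 0.8×(255−236) = 236 + 15.2 = 251.2 → 251
  B: 0 + 204 = 204 → 204
After the tint: rgb(223, 251, 204) = #dffbcc.
Per channel, c → c + 0.41(128 − c):
  R: 223 − 38.95 = 184.05 → 184
  G: 251 + 0.41×(128−251) = 251 − 50.43 = 200.57 → 201
  B: 204 − 31.16 = 172.84 → 173
rgb(184, 201, 173) = #b8c9ad.

#b8c9ad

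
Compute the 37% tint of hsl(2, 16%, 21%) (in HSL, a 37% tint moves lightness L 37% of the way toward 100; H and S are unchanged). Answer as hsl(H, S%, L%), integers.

hsl(2, 16%, 50%)

L moves 37% from 21 toward 100: 21 + 29.23 = 50.23 → 50.
H and S are unchanged.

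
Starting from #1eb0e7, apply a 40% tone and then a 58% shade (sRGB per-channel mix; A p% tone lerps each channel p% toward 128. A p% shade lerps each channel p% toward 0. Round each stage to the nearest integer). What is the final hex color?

#1d4250

#1eb0e7 is rgb(30, 176, 231).
Lerp each channel 40% toward 128:
  R: 30 + 0.4×(128−30) = 30 + 39.2 = 69.2 → 69
  G: 176 + 0.4×(128−176) = 176 − 19.2 = 156.8 → 157
  B: 231 + 0.4×(128−231) = 231 − 41.2 = 189.8 → 190
After the tone: rgb(69, 157, 190) = #459dbe.
Per channel, c → c + 0.58(0 − c):
  R: 69 + 0.58×(0−69) = 69 − 40.02 = 28.98 → 29
  G: 157 − 91.06 = 65.94 → 66
  B: 190 − 110.2 = 79.8 → 80
rgb(29, 66, 80) = #1d4250.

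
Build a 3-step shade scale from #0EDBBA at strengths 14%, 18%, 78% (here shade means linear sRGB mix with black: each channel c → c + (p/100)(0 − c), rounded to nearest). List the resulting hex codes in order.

#0CBCA0, #0BB499, #033029

#0EDBBA is rgb(14, 219, 186).
14%: (14 − 1.96 = 12.04→12, 219 − 30.66 = 188.34→188, 186 − 26.04 = 159.96→160) → #0CBCA0
18%: (14 − 2.52 = 11.48→11, 219 − 39.42 = 179.58→180, 186 − 33.48 = 152.52→153) → #0BB499
78%: (14 − 10.92 = 3.08→3, 219 − 170.82 = 48.18→48, 186 − 145.08 = 40.92→41) → #033029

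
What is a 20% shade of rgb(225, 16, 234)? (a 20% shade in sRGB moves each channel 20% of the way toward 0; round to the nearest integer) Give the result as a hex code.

#B40DBB

Lerp each channel 20% toward 0:
  R: 225 + 0.2×(0−225) = 225 − 45 = 180 → 180
  G: 16 + 0.2×(0−16) = 16 − 3.2 = 12.8 → 13
  B: 234 + 0.2×(0−234) = 234 − 46.8 = 187.2 → 187
rgb(180, 13, 187) = #B40DBB.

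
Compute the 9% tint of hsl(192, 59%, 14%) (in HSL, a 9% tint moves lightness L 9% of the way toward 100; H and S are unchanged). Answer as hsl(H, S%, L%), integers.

L moves 9% from 14 toward 100: 14 + 7.74 = 21.74 → 22.
H and S are unchanged.

hsl(192, 59%, 22%)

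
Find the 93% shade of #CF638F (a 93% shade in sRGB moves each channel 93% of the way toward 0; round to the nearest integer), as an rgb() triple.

rgb(14, 7, 10)

#CF638F is rgb(207, 99, 143).
Per channel, c → c + 0.93(0 − c):
  R: 207 − 192.51 = 14.49 → 14
  G: 99 + 0.93×(0−99) = 99 − 92.07 = 6.93 → 7
  B: 143 + 0.93×(0−143) = 143 − 132.99 = 10.01 → 10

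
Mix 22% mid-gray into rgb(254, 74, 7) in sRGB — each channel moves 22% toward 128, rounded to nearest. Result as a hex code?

#e25622

A 22% tone moves each channel 22% toward 128:
  R: 254 + 0.22×(128−254) = 254 − 27.72 = 226.28 → 226
  G: 74 + 11.88 = 85.88 → 86
  B: 7 + 26.62 = 33.62 → 34
rgb(226, 86, 34) = #e25622.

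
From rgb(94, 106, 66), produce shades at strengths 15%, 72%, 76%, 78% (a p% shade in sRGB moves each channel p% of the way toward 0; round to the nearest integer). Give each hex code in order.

#505a38, #1a1e12, #171910, #15170f

15%: (94 − 14.1 = 79.9→80, 106 − 15.9 = 90.1→90, 66 − 9.9 = 56.1→56) → #505a38
72%: (94 − 67.68 = 26.32→26, 106 − 76.32 = 29.68→30, 66 − 47.52 = 18.48→18) → #1a1e12
76%: (94 − 71.44 = 22.56→23, 106 − 80.56 = 25.44→25, 66 − 50.16 = 15.84→16) → #171910
78%: (94 − 73.32 = 20.68→21, 106 − 82.68 = 23.32→23, 66 − 51.48 = 14.52→15) → #15170f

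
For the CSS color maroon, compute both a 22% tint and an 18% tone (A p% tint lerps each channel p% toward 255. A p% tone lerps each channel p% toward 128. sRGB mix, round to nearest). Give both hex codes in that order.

CSS maroon is rgb(128, 0, 0).
22% tint:
  R: 128 + 27.94 = 155.94 → 156
  G: 0 + 0.22×(255−0) = 0 + 56.1 = 56.1 → 56
  B: 0 + 56.1 = 56.1 → 56
  → #9c3838
18% tone:
  R: 128 + 0 = 128 → 128
  G: 0 + 23.04 = 23.04 → 23
  B: 0 + 23.04 = 23.04 → 23
  → #801717

#9c3838, #801717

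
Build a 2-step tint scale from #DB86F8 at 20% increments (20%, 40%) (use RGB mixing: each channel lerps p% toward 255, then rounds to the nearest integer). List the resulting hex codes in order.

#E29EF9, #E9B6FB

#DB86F8 is rgb(219, 134, 248).
20%: (219 + 7.2 = 226.2→226, 134 + 24.2 = 158.2→158, 248 + 1.4 = 249.4→249) → #E29EF9
40%: (219 + 14.4 = 233.4→233, 134 + 48.4 = 182.4→182, 248 + 2.8 = 250.8→251) → #E9B6FB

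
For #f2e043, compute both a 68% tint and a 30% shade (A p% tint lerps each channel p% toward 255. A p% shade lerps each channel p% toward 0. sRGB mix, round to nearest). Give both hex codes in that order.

#fbf5c3, #a99d2f

#f2e043 is rgb(242, 224, 67).
68% tint:
  R: 242 + 8.84 = 250.84 → 251
  G: 224 + 21.08 = 245.08 → 245
  B: 67 + 0.68×(255−67) = 67 + 127.84 = 194.84 → 195
  → #fbf5c3
30% shade:
  R: 242 + 0.3×(0−242) = 242 − 72.6 = 169.4 → 169
  G: 224 + 0.3×(0−224) = 224 − 67.2 = 156.8 → 157
  B: 67 + 0.3×(0−67) = 67 − 20.1 = 46.9 → 47
  → #a99d2f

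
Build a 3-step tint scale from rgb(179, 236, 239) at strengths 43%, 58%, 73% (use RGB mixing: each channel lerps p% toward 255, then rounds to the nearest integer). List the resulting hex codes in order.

#d4f4f6, #dff7f8, #eafafb

43%: (179 + 32.68 = 211.68→212, 236 + 8.17 = 244.17→244, 239 + 6.88 = 245.88→246) → #d4f4f6
58%: (179 + 44.08 = 223.08→223, 236 + 11.02 = 247.02→247, 239 + 9.28 = 248.28→248) → #dff7f8
73%: (179 + 55.48 = 234.48→234, 236 + 13.87 = 249.87→250, 239 + 11.68 = 250.68→251) → #eafafb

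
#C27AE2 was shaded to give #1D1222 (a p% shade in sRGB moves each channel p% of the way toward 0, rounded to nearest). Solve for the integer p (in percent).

#C27AE2 is rgb(194, 122, 226); #1D1222 is rgb(29, 18, 34).
On the B channel (widest range): 34 ≈ 226 + (p/100)(0 − 226), so p ≈ 100×(34 − 226)/(0 − 226) = -19200/-226 = 84.96.
p = 85 reproduces all three channels after rounding.

85%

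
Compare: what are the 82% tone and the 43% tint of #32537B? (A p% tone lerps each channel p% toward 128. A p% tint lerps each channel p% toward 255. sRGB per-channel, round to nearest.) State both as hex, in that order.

#32537B is rgb(50, 83, 123).
82% tone:
  R: 50 + 0.82×(128−50) = 50 + 63.96 = 113.96 → 114
  G: 83 + 0.82×(128−83) = 83 + 36.9 = 119.9 → 120
  B: 123 + 0.82×(128−123) = 123 + 4.1 = 127.1 → 127
  → #72787F
43% tint:
  R: 50 + 0.43×(255−50) = 50 + 88.15 = 138.15 → 138
  G: 83 + 0.43×(255−83) = 83 + 73.96 = 156.96 → 157
  B: 123 + 0.43×(255−123) = 123 + 56.76 = 179.76 → 180
  → #8A9DB4

#72787F, #8A9DB4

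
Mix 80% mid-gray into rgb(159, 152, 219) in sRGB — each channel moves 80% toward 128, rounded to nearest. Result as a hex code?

#868592

An 80% tone moves each channel 80% toward 128:
  R: 159 + 0.8×(128−159) = 159 − 24.8 = 134.2 → 134
  G: 152 + 0.8×(128−152) = 152 − 19.2 = 132.8 → 133
  B: 219 + 0.8×(128−219) = 219 − 72.8 = 146.2 → 146
rgb(134, 133, 146) = #868592.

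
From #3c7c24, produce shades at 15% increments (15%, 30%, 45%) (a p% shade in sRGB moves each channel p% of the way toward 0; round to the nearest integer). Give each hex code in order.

#33691f, #2a5719, #214414

#3c7c24 is rgb(60, 124, 36).
15%: (60 − 9 = 51→51, 124 − 18.6 = 105.4→105, 36 − 5.4 = 30.6→31) → #33691f
30%: (60 − 18 = 42→42, 124 − 37.2 = 86.8→87, 36 − 10.8 = 25.2→25) → #2a5719
45%: (60 − 27 = 33→33, 124 − 55.8 = 68.2→68, 36 − 16.2 = 19.8→20) → #214414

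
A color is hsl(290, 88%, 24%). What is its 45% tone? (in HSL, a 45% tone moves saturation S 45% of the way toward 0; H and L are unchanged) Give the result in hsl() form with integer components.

hsl(290, 48%, 24%)

S moves 45% from 88 toward 0: 88 − 39.6 = 48.4 → 48.
H and L are unchanged.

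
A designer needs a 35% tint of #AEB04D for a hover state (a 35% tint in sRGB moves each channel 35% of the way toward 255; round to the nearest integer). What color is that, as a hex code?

#CACC8B

#AEB04D is rgb(174, 176, 77).
Per channel, c → c + 0.35(255 − c):
  R: 174 + 0.35×(255−174) = 174 + 28.35 = 202.35 → 202
  G: 176 + 27.65 = 203.65 → 204
  B: 77 + 62.3 = 139.3 → 139
rgb(202, 204, 139) = #CACC8B.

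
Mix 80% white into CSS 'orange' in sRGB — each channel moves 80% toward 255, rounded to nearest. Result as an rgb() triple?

rgb(255, 237, 204)

CSS orange is rgb(255, 165, 0).
Per channel, c → c + 0.8(255 − c):
  R: 255 + 0.8×(255−255) = 255 + 0 = 255 → 255
  G: 165 + 0.8×(255−165) = 165 + 72 = 237 → 237
  B: 0 + 204 = 204 → 204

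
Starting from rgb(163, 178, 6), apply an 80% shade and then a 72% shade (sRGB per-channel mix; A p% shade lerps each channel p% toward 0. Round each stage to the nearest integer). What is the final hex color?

#090a00

Per channel, c → c + 0.8(0 − c):
  R: 163 − 130.4 = 32.6 → 33
  G: 178 + 0.8×(0−178) = 178 − 142.4 = 35.6 → 36
  B: 6 + 0.8×(0−6) = 6 − 4.8 = 1.2 → 1
After the shade: rgb(33, 36, 1) = #212401.
A 72% shade moves each channel 72% toward 0:
  R: 33 + 0.72×(0−33) = 33 − 23.76 = 9.24 → 9
  G: 36 − 25.92 = 10.08 → 10
  B: 1 + 0.72×(0−1) = 1 − 0.72 = 0.28 → 0
rgb(9, 10, 0) = #090a00.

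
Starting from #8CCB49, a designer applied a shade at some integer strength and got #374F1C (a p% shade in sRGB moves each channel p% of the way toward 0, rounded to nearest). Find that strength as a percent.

61%

#8CCB49 is rgb(140, 203, 73); #374F1C is rgb(55, 79, 28).
On the G channel (widest range): 79 ≈ 203 + (p/100)(0 − 203), so p ≈ 100×(79 − 203)/(0 − 203) = -12400/-203 = 61.08.
p = 61 reproduces all three channels after rounding.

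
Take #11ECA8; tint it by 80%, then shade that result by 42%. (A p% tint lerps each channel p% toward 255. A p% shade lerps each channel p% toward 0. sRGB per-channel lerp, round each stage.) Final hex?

#78928A

#11ECA8 is rgb(17, 236, 168).
Lerp each channel 80% toward 255:
  R: 17 + 0.8×(255−17) = 17 + 190.4 = 207.4 → 207
  G: 236 + 0.8×(255−236) = 236 + 15.2 = 251.2 → 251
  B: 168 + 0.8×(255−168) = 168 + 69.6 = 237.6 → 238
After the tint: rgb(207, 251, 238) = #CFFBEE.
A 42% shade moves each channel 42% toward 0:
  R: 207 − 86.94 = 120.06 → 120
  G: 251 + 0.42×(0−251) = 251 − 105.42 = 145.58 → 146
  B: 238 − 99.96 = 138.04 → 138
rgb(120, 146, 138) = #78928A.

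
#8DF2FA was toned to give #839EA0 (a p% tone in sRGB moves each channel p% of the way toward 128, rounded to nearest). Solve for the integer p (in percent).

74%

#8DF2FA is rgb(141, 242, 250); #839EA0 is rgb(131, 158, 160).
On the B channel (widest range): 160 ≈ 250 + (p/100)(128 − 250), so p ≈ 100×(160 − 250)/(128 − 250) = -9000/-122 = 73.77.
p = 74 reproduces all three channels after rounding.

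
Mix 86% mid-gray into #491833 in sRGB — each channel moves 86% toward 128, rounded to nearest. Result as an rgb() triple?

rgb(120, 113, 117)

#491833 is rgb(73, 24, 51).
Lerp each channel 86% toward 128:
  R: 73 + 0.86×(128−73) = 73 + 47.3 = 120.3 → 120
  G: 24 + 0.86×(128−24) = 24 + 89.44 = 113.44 → 113
  B: 51 + 66.22 = 117.22 → 117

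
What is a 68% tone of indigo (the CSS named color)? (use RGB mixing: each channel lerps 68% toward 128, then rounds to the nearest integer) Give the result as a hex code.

CSS indigo is rgb(75, 0, 130).
Per channel, c → c + 0.68(128 − c):
  R: 75 + 0.68×(128−75) = 75 + 36.04 = 111.04 → 111
  G: 0 + 87.04 = 87.04 → 87
  B: 130 + 0.68×(128−130) = 130 − 1.36 = 128.64 → 129
rgb(111, 87, 129) = #6F5781.

#6F5781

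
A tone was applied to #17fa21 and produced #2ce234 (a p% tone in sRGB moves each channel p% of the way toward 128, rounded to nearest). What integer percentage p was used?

#17fa21 is rgb(23, 250, 33); #2ce234 is rgb(44, 226, 52).
On the G channel (widest range): 226 ≈ 250 + (p/100)(128 − 250), so p ≈ 100×(226 − 250)/(128 − 250) = -2400/-122 = 19.67.
p = 20 reproduces all three channels after rounding.

20%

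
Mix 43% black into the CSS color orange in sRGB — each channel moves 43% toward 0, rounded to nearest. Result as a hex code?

CSS orange is rgb(255, 165, 0).
Lerp each channel 43% toward 0:
  R: 255 − 109.65 = 145.35 → 145
  G: 165 + 0.43×(0−165) = 165 − 70.95 = 94.05 → 94
  B: 0 + 0.43×(0−0) = 0 + 0 = 0 → 0
rgb(145, 94, 0) = #915E00.

#915E00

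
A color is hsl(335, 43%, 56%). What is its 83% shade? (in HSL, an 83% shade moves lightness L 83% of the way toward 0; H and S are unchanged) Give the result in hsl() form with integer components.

hsl(335, 43%, 10%)

L moves 83% from 56 toward 0: 56 − 46.48 = 9.52 → 10.
H and S are unchanged.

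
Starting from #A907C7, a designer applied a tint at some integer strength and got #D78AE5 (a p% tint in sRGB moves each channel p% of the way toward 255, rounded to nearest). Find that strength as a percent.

53%

#A907C7 is rgb(169, 7, 199); #D78AE5 is rgb(215, 138, 229).
On the G channel (widest range): 138 ≈ 7 + (p/100)(255 − 7), so p ≈ 100×(138 − 7)/(255 − 7) = 13100/248 = 52.82.
p = 53 reproduces all three channels after rounding.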